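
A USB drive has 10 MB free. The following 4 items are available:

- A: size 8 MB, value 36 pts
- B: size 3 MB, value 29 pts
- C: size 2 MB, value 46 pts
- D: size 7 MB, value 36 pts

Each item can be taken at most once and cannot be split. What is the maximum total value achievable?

82 pts

Check high-value combinations within 10 MB:
- C+D: size 2+7=9, value 46+36=82
- A+C: size 8+2=10, value 36+46=82
- B+C: size 3+2=5, value 29+46=75
- B+D: size 3+7=10, value 29+36=65
Best: 82 pts.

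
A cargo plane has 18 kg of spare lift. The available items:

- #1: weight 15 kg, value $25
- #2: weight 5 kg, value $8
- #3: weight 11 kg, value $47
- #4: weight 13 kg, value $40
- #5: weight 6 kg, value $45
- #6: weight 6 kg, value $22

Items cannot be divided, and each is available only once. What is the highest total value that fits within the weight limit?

$92

Check high-value combinations within 18 kg:
- #3+#5: weight 11+6=17, value 47+45=92
- #2+#5+#6: weight 5+6+6=17, value 8+45+22=75
- #3+#6: weight 11+6=17, value 47+22=69
Best: $92.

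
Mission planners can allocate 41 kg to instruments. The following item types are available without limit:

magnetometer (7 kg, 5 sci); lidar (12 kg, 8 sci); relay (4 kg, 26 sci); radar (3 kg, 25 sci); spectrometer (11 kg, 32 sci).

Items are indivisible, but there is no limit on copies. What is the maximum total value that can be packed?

Best value-per-unit is radar at 25/3; filling with it alone gives 13×25 = 325.
Optimal mix: 2×relay + 11×radar → mass 41, value 327.

327 sci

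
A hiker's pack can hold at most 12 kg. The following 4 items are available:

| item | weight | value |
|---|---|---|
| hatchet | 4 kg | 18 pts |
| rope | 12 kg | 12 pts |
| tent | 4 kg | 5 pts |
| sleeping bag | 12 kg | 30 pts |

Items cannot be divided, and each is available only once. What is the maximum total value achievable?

30 pts

Check high-value combinations within 12 kg:
- sleeping bag: weight 12, value 30
- hatchet+tent: weight 4+4=8, value 18+5=23
- hatchet: weight 4, value 18
- rope: weight 12, value 12
- tent: weight 4, value 5
Best: 30 pts.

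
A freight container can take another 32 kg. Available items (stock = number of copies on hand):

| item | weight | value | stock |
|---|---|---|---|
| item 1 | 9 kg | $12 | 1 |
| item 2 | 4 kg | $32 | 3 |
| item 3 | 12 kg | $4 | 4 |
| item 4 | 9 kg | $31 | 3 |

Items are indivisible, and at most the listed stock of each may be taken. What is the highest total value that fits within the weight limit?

Best selections within weight 32 and stock limits:
- 3×item 2 + 2×item 4: weight 30, value 158
- 1×item 1 + 3×item 2 + 1×item 4: weight 30, value 139
- 3×item 2 + 1×item 4: weight 21, value 127
Best: $158.

$158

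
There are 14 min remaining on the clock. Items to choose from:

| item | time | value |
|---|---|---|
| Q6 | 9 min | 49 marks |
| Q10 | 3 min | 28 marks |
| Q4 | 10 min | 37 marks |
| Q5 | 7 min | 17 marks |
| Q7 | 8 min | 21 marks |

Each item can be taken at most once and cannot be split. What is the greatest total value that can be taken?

77 marks

Check high-value combinations within 14 min:
- Q6+Q10: time 9+3=12, value 49+28=77
- Q10+Q4: time 3+10=13, value 28+37=65
- Q6: time 9, value 49
Best: 77 marks.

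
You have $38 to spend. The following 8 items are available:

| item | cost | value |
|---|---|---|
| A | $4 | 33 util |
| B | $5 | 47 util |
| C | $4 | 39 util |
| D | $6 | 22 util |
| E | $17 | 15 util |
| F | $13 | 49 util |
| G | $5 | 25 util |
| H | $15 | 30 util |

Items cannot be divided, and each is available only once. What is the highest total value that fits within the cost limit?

Check high-value combinations within $38:
- A+B+C+D+F+G: cost 4+5+4+6+13+5=37, value 33+47+39+22+49+25=215
- A+B+C+F+G: cost 4+5+4+13+5=31, value 33+47+39+49+25=193
- A+B+C+D+F: cost 4+5+4+6+13=32, value 33+47+39+22+49=190
Best: 215 util.

215 util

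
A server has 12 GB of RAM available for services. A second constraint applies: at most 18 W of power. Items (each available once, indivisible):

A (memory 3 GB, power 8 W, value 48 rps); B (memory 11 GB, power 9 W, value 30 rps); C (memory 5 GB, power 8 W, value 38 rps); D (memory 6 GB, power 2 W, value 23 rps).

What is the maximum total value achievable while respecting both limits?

86 rps

Feasible sets respecting both limits:
- A+C: memory 8, power 16, value 86
- A+D: memory 9, power 10, value 71
- C+D: memory 11, power 10, value 61
Best: 86 rps.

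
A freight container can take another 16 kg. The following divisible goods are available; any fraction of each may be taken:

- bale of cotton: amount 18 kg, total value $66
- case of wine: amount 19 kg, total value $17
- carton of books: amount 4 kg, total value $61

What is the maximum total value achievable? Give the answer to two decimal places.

Take in order of value per unit:
- carton of books (61/4 per unit): all 4 → value 61, running total 61.00
- bale of cotton (66/18 per unit): 12 of 18 → value 12×66/18 = 44.0000, running total 105.00
Total 105.00.

105.00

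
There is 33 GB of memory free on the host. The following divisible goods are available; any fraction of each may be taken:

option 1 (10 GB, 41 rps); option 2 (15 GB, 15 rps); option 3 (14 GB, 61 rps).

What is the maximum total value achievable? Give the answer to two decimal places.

Take in order of value per unit:
- option 3 (61/14 per unit): all 14 → value 61, running total 61.00
- option 1 (41/10 per unit): all 10 → value 41, running total 102.00
- option 2 (15/15 per unit): 9 of 15 → value 9×15/15 = 9.0000, running total 111.00
Total 111.00.

111.00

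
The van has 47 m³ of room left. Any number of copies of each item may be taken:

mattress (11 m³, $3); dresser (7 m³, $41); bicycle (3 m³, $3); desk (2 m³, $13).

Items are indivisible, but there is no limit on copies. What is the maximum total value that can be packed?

Best value-per-unit is desk at 13/2; filling with it alone gives 23×13 = 299.
Optimal mix: 1×dresser + 20×desk → volume 47, value 301.

$301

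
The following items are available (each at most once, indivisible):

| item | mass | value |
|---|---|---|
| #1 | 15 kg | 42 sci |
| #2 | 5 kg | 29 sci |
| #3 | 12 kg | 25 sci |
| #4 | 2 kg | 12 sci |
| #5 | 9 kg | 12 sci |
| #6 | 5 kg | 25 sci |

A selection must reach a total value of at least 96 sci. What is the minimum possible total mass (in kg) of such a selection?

Subsets with value ≥ 96, sorted by total mass:
- #1+#2+#6: mass 25, value 96
- #1+#2+#4+#6: mass 27, value 108
- #1+#2+#3: mass 32, value 96
- #2+#3+#4+#5+#6: mass 33, value 103
Minimum mass: 25 kg.

25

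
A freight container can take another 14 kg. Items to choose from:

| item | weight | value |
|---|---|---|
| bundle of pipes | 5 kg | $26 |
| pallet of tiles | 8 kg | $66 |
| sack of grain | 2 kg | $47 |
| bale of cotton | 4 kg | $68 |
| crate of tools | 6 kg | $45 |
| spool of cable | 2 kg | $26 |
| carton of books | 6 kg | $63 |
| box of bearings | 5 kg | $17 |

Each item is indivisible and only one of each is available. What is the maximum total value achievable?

$204

Check high-value combinations within 14 kg:
- sack of grain+bale of cotton+spool of cable+carton of books: weight 2+4+2+6=14, value 47+68+26+63=204
- sack of grain+bale of cotton+crate of tools+spool of cable: weight 2+4+6+2=14, value 47+68+45+26=186
- pallet of tiles+sack of grain+bale of cotton: weight 8+2+4=14, value 66+47+68=181
Best: $204.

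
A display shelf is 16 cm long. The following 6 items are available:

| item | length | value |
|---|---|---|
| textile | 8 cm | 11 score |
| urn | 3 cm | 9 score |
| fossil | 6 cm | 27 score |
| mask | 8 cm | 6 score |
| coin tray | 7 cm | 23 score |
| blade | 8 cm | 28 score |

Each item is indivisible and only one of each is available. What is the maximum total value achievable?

Check high-value combinations within 16 cm:
- urn+fossil+coin tray: length 3+6+7=16, value 9+27+23=59
- fossil+blade: length 6+8=14, value 27+28=55
- coin tray+blade: length 7+8=15, value 23+28=51
- fossil+coin tray: length 6+7=13, value 27+23=50
- textile+blade: length 8+8=16, value 11+28=39
Best: 59 score.

59 score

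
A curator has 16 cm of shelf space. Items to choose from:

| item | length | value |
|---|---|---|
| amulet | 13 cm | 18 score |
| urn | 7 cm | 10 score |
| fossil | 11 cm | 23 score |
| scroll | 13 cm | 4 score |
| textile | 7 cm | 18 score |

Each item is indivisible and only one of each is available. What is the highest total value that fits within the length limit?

Check high-value combinations within 16 cm:
- urn+textile: length 7+7=14, value 10+18=28
- fossil: length 11, value 23
- textile: length 7, value 18
- amulet: length 13, value 18
Best: 28 score.

28 score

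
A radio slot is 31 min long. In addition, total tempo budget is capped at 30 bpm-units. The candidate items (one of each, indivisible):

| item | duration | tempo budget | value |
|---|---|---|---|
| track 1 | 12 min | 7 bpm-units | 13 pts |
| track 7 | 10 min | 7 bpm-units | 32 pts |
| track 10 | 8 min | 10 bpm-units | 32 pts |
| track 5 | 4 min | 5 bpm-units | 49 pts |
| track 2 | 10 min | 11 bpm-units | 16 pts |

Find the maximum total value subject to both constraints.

113 pts

Feasible sets respecting both limits:
- track 7+track 10+track 5: duration 22, tempo budget 22, value 113
- track 7+track 5+track 2: duration 24, tempo budget 23, value 97
- track 10+track 5+track 2: duration 22, tempo budget 26, value 97
Best: 113 pts.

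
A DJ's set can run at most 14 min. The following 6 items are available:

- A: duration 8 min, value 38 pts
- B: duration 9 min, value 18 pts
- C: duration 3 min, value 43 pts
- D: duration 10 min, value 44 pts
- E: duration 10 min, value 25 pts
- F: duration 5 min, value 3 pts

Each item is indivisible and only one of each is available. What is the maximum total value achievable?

Check high-value combinations within 14 min:
- C+D: duration 3+10=13, value 43+44=87
- A+C: duration 8+3=11, value 38+43=81
- C+E: duration 3+10=13, value 43+25=68
Best: 87 pts.

87 pts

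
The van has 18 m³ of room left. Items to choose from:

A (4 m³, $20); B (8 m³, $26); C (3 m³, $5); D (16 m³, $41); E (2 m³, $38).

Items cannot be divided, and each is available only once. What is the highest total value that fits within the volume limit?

Check high-value combinations within 18 m³:
- A+B+C+E: volume 4+8+3+2=17, value 20+26+5+38=89
- A+B+E: volume 4+8+2=14, value 20+26+38=84
- D+E: volume 16+2=18, value 41+38=79
- B+C+E: volume 8+3+2=13, value 26+5+38=69
- B+E: volume 8+2=10, value 26+38=64
Best: $89.

$89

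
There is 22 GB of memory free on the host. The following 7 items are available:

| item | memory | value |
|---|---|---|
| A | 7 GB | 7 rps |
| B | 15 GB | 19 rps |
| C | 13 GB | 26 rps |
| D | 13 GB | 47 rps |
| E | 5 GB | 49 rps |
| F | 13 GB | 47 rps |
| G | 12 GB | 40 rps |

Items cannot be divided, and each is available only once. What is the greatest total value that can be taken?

This is a 0/1 knapsack; check combinations near the capacity.
- D+E: memory 13+5=18, value 47+49=96
- E+F: memory 5+13=18, value 49+47=96
- E+G: memory 5+12=17, value 49+40=89
- C+E: memory 13+5=18, value 26+49=75
Best: 96 rps.

96 rps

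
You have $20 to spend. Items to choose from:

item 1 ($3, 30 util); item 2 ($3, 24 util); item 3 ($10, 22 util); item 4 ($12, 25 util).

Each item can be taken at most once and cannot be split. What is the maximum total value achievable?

Check high-value combinations within $20:
- item 1+item 2+item 4: cost 3+3+12=18, value 30+24+25=79
- item 1+item 2+item 3: cost 3+3+10=16, value 30+24+22=76
- item 1+item 4: cost 3+12=15, value 30+25=55
- item 1+item 2: cost 3+3=6, value 30+24=54
- item 1+item 3: cost 3+10=13, value 30+22=52
Best: 79 util.

79 util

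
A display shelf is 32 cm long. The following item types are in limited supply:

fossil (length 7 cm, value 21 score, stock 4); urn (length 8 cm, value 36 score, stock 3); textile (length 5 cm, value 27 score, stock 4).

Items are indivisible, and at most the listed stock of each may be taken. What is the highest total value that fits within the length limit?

153 score

Top feasible selections:
- 2×urn + 3×textile: length 31, value 153
- 1×urn + 4×textile: length 28, value 144
Best: 153 score.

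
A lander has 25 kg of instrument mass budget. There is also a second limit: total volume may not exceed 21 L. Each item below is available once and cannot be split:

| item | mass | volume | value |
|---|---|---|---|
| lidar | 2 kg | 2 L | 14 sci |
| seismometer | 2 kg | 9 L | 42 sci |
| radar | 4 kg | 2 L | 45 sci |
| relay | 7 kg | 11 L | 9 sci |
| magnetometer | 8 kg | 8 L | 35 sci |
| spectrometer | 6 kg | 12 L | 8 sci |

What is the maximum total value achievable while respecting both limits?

Feasible sets respecting both limits:
- lidar+seismometer+radar+magnetometer: mass 16, volume 21, value 136
- seismometer+radar+magnetometer: mass 14, volume 19, value 122
- lidar+seismometer+radar: mass 8, volume 13, value 101
Best: 136 sci.

136 sci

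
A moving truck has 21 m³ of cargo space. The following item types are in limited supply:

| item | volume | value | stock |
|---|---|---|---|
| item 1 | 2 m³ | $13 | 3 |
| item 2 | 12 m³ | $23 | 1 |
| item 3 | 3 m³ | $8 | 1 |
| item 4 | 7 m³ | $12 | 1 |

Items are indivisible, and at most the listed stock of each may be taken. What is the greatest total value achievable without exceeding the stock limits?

$70

Top feasible selections:
- 3×item 1 + 1×item 2 + 1×item 3: volume 21, value 70
- 3×item 1 + 1×item 2: volume 18, value 62
- 3×item 1 + 1×item 3 + 1×item 4: volume 16, value 59
Best: $70.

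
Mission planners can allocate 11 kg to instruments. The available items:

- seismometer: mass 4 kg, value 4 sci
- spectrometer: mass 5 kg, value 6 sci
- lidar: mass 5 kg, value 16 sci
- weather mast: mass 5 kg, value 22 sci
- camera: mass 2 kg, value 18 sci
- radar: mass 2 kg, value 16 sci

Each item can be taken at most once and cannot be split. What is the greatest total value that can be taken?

Check high-value combinations within 11 kg:
- weather mast+camera+radar: mass 5+2+2=9, value 22+18+16=56
- lidar+camera+radar: mass 5+2+2=9, value 16+18+16=50
- seismometer+weather mast+camera: mass 4+5+2=11, value 4+22+18=44
Best: 56 sci.

56 sci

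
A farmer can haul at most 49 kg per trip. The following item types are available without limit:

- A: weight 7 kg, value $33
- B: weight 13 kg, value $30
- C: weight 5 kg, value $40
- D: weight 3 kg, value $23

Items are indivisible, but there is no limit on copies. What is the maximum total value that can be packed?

$389

Best value-per-unit is C at 40/5; filling with it alone gives 9×40 = 360.
Optimal mix: 8×C + 3×D → weight 49, value 389.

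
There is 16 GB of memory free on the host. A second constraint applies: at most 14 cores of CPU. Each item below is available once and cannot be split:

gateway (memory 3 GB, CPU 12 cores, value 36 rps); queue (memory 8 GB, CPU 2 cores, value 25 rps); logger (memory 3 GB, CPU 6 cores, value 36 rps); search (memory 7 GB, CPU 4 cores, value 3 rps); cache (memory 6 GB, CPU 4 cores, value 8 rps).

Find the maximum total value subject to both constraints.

61 rps

Feasible sets respecting both limits:
- gateway+queue: memory 11, CPU 14, value 61
- queue+logger: memory 11, CPU 8, value 61
- logger+search+cache: memory 16, CPU 14, value 47
Best: 61 rps.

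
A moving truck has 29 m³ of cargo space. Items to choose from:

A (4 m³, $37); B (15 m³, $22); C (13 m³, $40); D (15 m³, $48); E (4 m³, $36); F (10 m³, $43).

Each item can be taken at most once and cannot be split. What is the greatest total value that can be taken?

$128

Check high-value combinations within 29 m³:
- A+D+F: volume 4+15+10=29, value 37+48+43=128
- D+E+F: volume 15+4+10=29, value 48+36+43=127
- A+D+E: volume 4+15+4=23, value 37+48+36=121
- A+C+F: volume 4+13+10=27, value 37+40+43=120
Best: $128.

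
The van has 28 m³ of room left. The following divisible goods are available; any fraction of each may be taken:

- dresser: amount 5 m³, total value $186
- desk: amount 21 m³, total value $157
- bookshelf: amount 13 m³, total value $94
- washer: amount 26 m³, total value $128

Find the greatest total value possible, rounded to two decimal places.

Take in order of value per unit:
- dresser (186/5 per unit): all 5 → value 186, running total 186.00
- desk (157/21 per unit): all 21 → value 157, running total 343.00
- bookshelf (94/13 per unit): 2 of 13 → value 2×94/13 = 14.4615, running total 357.46
Total 357.46.

357.46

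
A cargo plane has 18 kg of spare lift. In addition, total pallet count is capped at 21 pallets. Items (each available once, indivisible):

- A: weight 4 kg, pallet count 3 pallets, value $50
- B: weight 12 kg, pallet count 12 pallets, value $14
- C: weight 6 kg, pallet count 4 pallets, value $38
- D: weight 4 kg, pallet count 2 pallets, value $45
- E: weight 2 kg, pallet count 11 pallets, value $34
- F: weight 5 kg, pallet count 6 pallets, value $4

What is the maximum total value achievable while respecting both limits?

Feasible sets respecting both limits:
- A+C+D+E: weight 16, pallet count 20, value 167
- A+C+D: weight 14, pallet count 9, value 133
- A+D+E: weight 10, pallet count 16, value 129
- A+C+E: weight 12, pallet count 18, value 122
Best: $167.

$167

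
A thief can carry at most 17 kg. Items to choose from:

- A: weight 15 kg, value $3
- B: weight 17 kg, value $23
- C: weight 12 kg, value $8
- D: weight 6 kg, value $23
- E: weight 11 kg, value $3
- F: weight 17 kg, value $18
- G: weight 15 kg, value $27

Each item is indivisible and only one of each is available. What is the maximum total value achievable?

This is a 0/1 knapsack; check combinations near the capacity.
- G: weight 15, value 27
- D+E: weight 6+11=17, value 23+3=26
- D: weight 6, value 23
- B: weight 17, value 23
Best: $27.

$27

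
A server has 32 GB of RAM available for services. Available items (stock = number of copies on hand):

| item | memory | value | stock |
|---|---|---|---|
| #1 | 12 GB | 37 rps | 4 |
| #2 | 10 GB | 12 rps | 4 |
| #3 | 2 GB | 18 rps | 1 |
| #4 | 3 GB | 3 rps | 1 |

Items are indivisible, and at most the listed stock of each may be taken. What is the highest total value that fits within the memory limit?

Top feasible selections:
- 2×#1 + 1×#3 + 1×#4: memory 29, value 95
- 2×#1 + 1×#3: memory 26, value 92
- 2×#1 + 1×#4: memory 27, value 77
- 2×#1: memory 24, value 74
Best: 95 rps.

95 rps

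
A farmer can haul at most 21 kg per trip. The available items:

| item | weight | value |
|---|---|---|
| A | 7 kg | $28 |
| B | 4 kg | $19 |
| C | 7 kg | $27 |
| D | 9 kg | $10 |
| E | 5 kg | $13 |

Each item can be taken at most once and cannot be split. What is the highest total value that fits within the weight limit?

$74

This is a 0/1 knapsack; check combinations near the capacity.
- A+B+C: weight 7+4+7=18, value 28+19+27=74
- A+C+E: weight 7+7+5=19, value 28+27+13=68
- A+B+E: weight 7+4+5=16, value 28+19+13=60
Best: $74.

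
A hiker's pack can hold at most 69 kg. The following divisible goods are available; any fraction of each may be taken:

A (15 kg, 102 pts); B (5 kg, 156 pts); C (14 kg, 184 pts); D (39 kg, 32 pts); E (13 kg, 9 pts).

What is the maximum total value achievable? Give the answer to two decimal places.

470.72

Take in order of value per unit:
- B (156/5 per unit): all 5 → value 156, running total 156.00
- C (184/14 per unit): all 14 → value 184, running total 340.00
- A (102/15 per unit): all 15 → value 102, running total 442.00
- D (32/39 per unit): 35 of 39 → value 35×32/39 = 28.7179, running total 470.72
Total 470.72.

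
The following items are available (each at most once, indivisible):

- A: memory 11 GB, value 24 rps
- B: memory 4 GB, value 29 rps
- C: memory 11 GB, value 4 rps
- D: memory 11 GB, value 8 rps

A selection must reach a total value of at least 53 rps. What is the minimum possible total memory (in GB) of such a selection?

Subsets with value ≥ 53, sorted by total memory:
- A+B: memory 15, value 53
- A+B+D: memory 26, value 61
- A+B+C: memory 26, value 57
Minimum memory: 15 GB.

15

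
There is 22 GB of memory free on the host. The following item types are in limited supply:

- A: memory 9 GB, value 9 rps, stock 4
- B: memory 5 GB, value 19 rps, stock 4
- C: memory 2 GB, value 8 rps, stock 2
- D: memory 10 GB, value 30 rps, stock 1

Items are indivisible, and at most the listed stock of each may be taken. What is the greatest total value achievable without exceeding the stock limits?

84 rps

Best selections within memory 22 and stock limits:
- 4×B + 1×C: memory 22, value 84
- 4×B: memory 20, value 76
- 2×B + 1×C + 1×D: memory 22, value 76
- 3×B + 2×C: memory 19, value 73
Best: 84 rps.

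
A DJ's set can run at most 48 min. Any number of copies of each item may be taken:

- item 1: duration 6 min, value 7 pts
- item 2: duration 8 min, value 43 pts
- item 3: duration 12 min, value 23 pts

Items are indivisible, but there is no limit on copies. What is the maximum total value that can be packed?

258 pts

Best value-per-unit is item 2 at 43/8, and filling with it alone uses duration 6×8=48. No mix of the others beats 6×43 = 258.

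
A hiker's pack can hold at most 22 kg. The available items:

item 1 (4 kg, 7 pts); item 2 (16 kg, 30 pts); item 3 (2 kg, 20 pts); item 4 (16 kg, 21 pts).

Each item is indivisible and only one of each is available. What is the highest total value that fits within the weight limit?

This is a 0/1 knapsack; check combinations near the capacity.
- item 1+item 2+item 3: weight 4+16+2=22, value 7+30+20=57
- item 2+item 3: weight 16+2=18, value 30+20=50
- item 1+item 3+item 4: weight 4+2+16=22, value 7+20+21=48
- item 3+item 4: weight 2+16=18, value 20+21=41
- item 1+item 2: weight 4+16=20, value 7+30=37
Best: 57 pts.

57 pts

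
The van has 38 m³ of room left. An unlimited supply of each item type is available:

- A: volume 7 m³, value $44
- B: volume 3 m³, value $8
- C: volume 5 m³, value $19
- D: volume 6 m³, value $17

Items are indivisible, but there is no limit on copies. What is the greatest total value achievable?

$228

Best value-per-unit is A at 44/7; filling with it alone gives 5×44 = 220.
Optimal mix: 5×A + 1×B → volume 38, value 228.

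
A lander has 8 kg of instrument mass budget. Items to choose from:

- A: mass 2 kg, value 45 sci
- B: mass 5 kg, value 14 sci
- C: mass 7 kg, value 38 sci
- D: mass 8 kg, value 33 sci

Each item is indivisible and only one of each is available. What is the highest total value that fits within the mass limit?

Check high-value combinations within 8 kg:
- A+B: mass 2+5=7, value 45+14=59
- A: mass 2, value 45
- C: mass 7, value 38
Best: 59 sci.

59 sci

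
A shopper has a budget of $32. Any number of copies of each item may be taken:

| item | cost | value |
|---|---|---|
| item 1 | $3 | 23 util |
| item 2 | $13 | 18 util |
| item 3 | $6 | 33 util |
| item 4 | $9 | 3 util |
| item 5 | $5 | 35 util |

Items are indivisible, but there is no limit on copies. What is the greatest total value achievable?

Best value-per-unit is item 1 at 23/3; filling with it alone gives 10×23 = 230.
Optimal mix: 9×item 1 + 1×item 5 → cost 32, value 242.

242 util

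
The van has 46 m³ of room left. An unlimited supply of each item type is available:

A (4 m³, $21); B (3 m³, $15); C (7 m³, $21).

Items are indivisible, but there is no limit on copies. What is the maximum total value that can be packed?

$240

Best value-per-unit is A at 21/4; filling with it alone gives 11×21 = 231.
Optimal mix: 10×A + 2×B → volume 46, value 240.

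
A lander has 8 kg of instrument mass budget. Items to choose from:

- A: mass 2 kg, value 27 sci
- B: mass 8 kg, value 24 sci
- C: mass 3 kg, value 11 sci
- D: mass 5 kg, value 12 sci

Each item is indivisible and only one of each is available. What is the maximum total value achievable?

Check high-value combinations within 8 kg:
- A+D: mass 2+5=7, value 27+12=39
- A+C: mass 2+3=5, value 27+11=38
- A: mass 2, value 27
- B: mass 8, value 24
Best: 39 sci.

39 sci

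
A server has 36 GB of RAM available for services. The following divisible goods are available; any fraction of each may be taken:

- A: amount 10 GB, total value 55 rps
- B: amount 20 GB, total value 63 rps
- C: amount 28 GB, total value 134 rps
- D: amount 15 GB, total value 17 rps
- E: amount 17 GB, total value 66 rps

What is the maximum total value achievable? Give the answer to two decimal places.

Take in order of value per unit:
- A (55/10 per unit): all 10 → value 55, running total 55.00
- C (134/28 per unit): 26 of 28 → value 26×134/28 = 124.4286, running total 179.43
Total 179.43.

179.43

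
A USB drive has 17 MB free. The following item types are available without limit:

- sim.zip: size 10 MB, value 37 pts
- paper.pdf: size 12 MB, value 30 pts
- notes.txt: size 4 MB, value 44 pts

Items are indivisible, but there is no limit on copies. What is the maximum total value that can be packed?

176 pts

Best value-per-unit is notes.txt at 44/4, and filling with it alone uses size 4×4=16. No mix of the others beats 4×44 = 176.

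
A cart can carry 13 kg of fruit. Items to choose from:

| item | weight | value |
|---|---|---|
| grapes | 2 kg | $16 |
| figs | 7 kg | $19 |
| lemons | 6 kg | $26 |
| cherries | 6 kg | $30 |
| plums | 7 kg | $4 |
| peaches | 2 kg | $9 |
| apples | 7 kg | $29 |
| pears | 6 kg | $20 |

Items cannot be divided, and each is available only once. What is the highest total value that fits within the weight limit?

$59

Check high-value combinations within 13 kg:
- cherries+apples: weight 6+7=13, value 30+29=59
- lemons+cherries: weight 6+6=12, value 26+30=56
- grapes+cherries+peaches: weight 2+6+2=10, value 16+30+9=55
- lemons+apples: weight 6+7=13, value 26+29=55
- grapes+peaches+apples: weight 2+2+7=11, value 16+9+29=54
Best: $59.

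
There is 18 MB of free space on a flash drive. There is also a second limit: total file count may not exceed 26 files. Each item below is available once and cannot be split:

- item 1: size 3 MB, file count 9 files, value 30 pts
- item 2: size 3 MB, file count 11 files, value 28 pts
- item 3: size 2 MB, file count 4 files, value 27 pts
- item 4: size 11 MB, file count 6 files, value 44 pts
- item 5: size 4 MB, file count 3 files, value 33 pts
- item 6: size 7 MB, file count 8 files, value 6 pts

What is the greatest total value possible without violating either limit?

107 pts

Feasible sets respecting both limits:
- item 1+item 4+item 5: size 18, file count 18, value 107
- item 2+item 4+item 5: size 18, file count 20, value 105
- item 3+item 4+item 5: size 17, file count 13, value 104
- item 1+item 2+item 4: size 17, file count 26, value 102
Best: 107 pts.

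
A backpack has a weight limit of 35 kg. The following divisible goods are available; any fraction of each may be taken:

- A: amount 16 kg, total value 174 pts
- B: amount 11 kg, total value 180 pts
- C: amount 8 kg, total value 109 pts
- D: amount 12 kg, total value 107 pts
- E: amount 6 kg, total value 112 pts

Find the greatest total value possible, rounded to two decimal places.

Take in order of value per unit:
- E (112/6 per unit): all 6 → value 112, running total 112.00
- B (180/11 per unit): all 11 → value 180, running total 292.00
- C (109/8 per unit): all 8 → value 109, running total 401.00
- A (174/16 per unit): 10 of 16 → value 10×174/16 = 108.7500, running total 509.75
Total 509.75.

509.75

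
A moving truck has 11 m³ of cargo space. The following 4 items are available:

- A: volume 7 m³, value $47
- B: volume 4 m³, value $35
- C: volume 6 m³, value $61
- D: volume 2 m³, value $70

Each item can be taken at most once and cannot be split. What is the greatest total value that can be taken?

$131

Check high-value combinations within 11 m³:
- C+D: volume 6+2=8, value 61+70=131
- A+D: volume 7+2=9, value 47+70=117
- B+D: volume 4+2=6, value 35+70=105
Best: $131.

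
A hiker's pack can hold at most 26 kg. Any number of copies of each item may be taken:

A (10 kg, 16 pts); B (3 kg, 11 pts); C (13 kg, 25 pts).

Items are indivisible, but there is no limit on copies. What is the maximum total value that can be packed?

88 pts

Best value-per-unit is B at 11/3, and filling with it alone uses weight 8×3=24. No mix of the others beats 8×11 = 88.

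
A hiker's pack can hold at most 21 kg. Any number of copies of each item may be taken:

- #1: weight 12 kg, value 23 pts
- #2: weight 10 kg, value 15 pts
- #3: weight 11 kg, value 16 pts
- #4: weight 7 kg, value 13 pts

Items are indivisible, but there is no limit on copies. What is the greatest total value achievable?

Best value-per-unit is #1 at 23/12; filling with it alone gives 1×23 = 23.
Optimal mix: 3×#4 → weight 21, value 39.

39 pts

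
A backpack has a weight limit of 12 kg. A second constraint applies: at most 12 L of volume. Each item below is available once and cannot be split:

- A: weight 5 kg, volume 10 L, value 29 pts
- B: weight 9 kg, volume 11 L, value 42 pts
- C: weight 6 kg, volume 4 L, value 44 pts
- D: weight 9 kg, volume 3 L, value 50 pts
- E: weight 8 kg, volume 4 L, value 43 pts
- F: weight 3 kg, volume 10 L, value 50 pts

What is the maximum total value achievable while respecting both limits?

50 pts

Feasible sets respecting both limits:
- D: weight 9, volume 3, value 50
- F: weight 3, volume 10, value 50
- C: weight 6, volume 4, value 44
- E: weight 8, volume 4, value 43
Best: 50 pts.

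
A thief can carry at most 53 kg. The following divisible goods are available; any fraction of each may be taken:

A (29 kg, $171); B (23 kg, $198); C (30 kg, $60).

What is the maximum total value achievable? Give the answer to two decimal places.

Take in order of value per unit:
- B (198/23 per unit): all 23 → value 198, running total 198.00
- A (171/29 per unit): all 29 → value 171, running total 369.00
- C (60/30 per unit): 1 of 30 → value 1×60/30 = 2.0000, running total 371.00
Total 371.00.

371.00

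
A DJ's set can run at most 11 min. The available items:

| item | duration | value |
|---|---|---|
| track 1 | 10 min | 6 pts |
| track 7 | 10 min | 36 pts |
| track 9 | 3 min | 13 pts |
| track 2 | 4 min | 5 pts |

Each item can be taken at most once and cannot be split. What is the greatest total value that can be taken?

This is a 0/1 knapsack; check combinations near the capacity.
- track 7: duration 10, value 36
- track 9+track 2: duration 3+4=7, value 13+5=18
- track 9: duration 3, value 13
Best: 36 pts.

36 pts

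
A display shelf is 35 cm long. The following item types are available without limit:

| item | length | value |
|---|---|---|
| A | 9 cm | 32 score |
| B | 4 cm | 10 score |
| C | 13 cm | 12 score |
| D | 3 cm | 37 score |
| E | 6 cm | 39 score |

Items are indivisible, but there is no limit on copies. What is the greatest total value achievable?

407 score

Best value-per-unit is D at 37/3, and filling with it alone uses length 11×3=33. No mix of the others beats 11×37 = 407.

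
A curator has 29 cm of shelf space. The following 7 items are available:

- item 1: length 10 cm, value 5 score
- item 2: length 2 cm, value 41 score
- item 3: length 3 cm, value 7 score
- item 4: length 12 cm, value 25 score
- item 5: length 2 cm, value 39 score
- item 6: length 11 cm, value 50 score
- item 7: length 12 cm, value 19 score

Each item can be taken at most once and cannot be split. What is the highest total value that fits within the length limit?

This is a 0/1 knapsack; check combinations near the capacity.
- item 2+item 4+item 5+item 6: length 2+12+2+11=27, value 41+25+39+50=155
- item 2+item 5+item 6+item 7: length 2+2+11+12=27, value 41+39+50+19=149
- item 1+item 2+item 3+item 5+item 6: length 10+2+3+2+11=28, value 5+41+7+39+50=142
- item 2+item 3+item 5+item 6: length 2+3+2+11=18, value 41+7+39+50=137
Best: 155 score.

155 score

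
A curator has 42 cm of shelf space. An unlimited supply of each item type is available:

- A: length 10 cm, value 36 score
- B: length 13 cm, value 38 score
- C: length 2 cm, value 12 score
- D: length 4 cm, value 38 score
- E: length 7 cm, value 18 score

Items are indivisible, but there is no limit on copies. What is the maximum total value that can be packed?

392 score

Best value-per-unit is D at 38/4; filling with it alone gives 10×38 = 380.
Optimal mix: 1×C + 10×D → length 42, value 392.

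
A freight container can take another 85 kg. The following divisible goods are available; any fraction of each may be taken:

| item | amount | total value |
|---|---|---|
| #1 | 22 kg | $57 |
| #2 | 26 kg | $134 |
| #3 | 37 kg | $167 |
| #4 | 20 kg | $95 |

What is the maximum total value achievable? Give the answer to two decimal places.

401.18

Take in order of value per unit:
- #2 (134/26 per unit): all 26 → value 134, running total 134.00
- #4 (95/20 per unit): all 20 → value 95, running total 229.00
- #3 (167/37 per unit): all 37 → value 167, running total 396.00
- #1 (57/22 per unit): 2 of 22 → value 2×57/22 = 5.1818, running total 401.18
Total 401.18.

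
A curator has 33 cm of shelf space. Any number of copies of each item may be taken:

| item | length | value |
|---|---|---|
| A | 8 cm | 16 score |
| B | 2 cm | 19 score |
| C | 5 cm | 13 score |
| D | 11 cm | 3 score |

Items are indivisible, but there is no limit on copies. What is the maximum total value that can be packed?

304 score

Best value-per-unit is B at 19/2, and filling with it alone uses length 16×2=32. No mix of the others beats 16×19 = 304.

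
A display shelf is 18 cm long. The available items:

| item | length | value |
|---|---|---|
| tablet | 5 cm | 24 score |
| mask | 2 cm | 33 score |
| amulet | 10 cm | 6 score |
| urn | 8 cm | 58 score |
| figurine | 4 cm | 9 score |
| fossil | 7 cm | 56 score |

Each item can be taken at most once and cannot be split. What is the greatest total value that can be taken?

147 score

Check high-value combinations within 18 cm:
- mask+urn+fossil: length 2+8+7=17, value 33+58+56=147
- tablet+mask+figurine+fossil: length 5+2+4+7=18, value 24+33+9+56=122
- tablet+mask+urn: length 5+2+8=15, value 24+33+58=115
- urn+fossil: length 8+7=15, value 58+56=114
- tablet+mask+fossil: length 5+2+7=14, value 24+33+56=113
Best: 147 score.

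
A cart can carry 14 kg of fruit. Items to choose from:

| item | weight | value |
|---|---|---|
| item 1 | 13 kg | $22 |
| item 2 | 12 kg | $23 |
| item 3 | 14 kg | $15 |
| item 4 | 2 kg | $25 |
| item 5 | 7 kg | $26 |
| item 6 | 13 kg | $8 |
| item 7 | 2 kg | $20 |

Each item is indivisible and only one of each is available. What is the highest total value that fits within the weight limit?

Check high-value combinations within 14 kg:
- item 4+item 5+item 7: weight 2+7+2=11, value 25+26+20=71
- item 4+item 5: weight 2+7=9, value 25+26=51
- item 2+item 4: weight 12+2=14, value 23+25=48
Best: $71.

$71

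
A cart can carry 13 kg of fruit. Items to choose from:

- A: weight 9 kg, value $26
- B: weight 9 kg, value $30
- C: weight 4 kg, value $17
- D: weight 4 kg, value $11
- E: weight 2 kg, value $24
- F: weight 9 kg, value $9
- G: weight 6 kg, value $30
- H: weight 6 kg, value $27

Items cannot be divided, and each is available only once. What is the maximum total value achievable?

$71

Check high-value combinations within 13 kg:
- C+E+G: weight 4+2+6=12, value 17+24+30=71
- C+E+H: weight 4+2+6=12, value 17+24+27=68
- D+E+G: weight 4+2+6=12, value 11+24+30=65
- D+E+H: weight 4+2+6=12, value 11+24+27=62
- G+H: weight 6+6=12, value 30+27=57
Best: $71.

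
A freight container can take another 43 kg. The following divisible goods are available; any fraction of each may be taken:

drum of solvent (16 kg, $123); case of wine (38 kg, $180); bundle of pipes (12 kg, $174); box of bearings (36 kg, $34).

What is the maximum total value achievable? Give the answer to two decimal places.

368.05

Take in order of value per unit:
- bundle of pipes (174/12 per unit): all 12 → value 174, running total 174.00
- drum of solvent (123/16 per unit): all 16 → value 123, running total 297.00
- case of wine (180/38 per unit): 15 of 38 → value 15×180/38 = 71.0526, running total 368.05
Total 368.05.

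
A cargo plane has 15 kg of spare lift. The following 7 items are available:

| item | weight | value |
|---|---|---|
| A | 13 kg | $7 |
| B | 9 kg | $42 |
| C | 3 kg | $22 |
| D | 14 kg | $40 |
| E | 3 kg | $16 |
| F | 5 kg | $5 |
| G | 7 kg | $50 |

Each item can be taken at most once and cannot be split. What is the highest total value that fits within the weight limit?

$88

Check high-value combinations within 15 kg:
- C+E+G: weight 3+3+7=13, value 22+16+50=88
- B+C+E: weight 9+3+3=15, value 42+22+16=80
- C+F+G: weight 3+5+7=15, value 22+5+50=77
- C+G: weight 3+7=10, value 22+50=72
Best: $88.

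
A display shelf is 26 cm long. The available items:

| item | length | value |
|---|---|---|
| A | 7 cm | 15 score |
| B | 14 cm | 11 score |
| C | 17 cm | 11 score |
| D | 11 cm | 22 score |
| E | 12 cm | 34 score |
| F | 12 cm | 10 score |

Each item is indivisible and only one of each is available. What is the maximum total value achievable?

56 score

Check high-value combinations within 26 cm:
- D+E: length 11+12=23, value 22+34=56
- A+E: length 7+12=19, value 15+34=49
- B+E: length 14+12=26, value 11+34=45
- E+F: length 12+12=24, value 34+10=44
Best: 56 score.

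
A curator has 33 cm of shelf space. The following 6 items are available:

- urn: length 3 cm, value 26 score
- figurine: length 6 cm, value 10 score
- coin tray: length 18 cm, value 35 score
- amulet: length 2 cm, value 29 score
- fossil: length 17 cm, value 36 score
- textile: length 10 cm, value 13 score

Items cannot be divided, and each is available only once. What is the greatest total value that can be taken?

This is a 0/1 knapsack; check combinations near the capacity.
- urn+amulet+fossil+textile: length 3+2+17+10=32, value 26+29+36+13=104
- urn+coin tray+amulet+textile: length 3+18+2+10=33, value 26+35+29+13=103
- urn+figurine+amulet+fossil: length 3+6+2+17=28, value 26+10+29+36=101
- urn+figurine+coin tray+amulet: length 3+6+18+2=29, value 26+10+35+29=100
- urn+amulet+fossil: length 3+2+17=22, value 26+29+36=91
Best: 104 score.

104 score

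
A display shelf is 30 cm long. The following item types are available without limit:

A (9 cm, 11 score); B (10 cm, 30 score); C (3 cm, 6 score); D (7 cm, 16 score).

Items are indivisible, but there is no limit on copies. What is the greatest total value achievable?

Best value-per-unit is B at 30/10, and filling with it alone uses length 3×10=30. No mix of the others beats 3×30 = 90.

90 score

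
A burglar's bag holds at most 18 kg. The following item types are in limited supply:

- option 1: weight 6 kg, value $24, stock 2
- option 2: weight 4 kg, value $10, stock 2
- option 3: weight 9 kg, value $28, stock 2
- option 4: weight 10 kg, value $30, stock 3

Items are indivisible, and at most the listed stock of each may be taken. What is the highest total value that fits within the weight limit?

Best selections within weight 18 and stock limits:
- 2×option 1 + 1×option 2: weight 16, value 58
- 2×option 3: weight 18, value 56
- 1×option 1 + 1×option 4: weight 16, value 54
Best: $58.

$58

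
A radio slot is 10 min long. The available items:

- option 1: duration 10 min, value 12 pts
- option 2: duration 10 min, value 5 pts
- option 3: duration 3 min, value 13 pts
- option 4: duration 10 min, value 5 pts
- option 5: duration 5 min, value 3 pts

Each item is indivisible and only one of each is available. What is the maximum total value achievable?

16 pts

This is a 0/1 knapsack; check combinations near the capacity.
- option 3+option 5: duration 3+5=8, value 13+3=16
- option 3: duration 3, value 13
- option 1: duration 10, value 12
- option 2: duration 10, value 5
Best: 16 pts.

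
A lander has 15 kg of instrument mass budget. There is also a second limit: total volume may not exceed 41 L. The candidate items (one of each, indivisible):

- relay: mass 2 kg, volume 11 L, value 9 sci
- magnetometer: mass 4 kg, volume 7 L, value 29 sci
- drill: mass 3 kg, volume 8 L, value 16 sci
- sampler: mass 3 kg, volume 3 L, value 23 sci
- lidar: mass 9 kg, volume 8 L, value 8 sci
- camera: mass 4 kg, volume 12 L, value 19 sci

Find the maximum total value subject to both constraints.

87 sci

Feasible sets respecting both limits:
- magnetometer+drill+sampler+camera: mass 14, volume 30, value 87
- relay+magnetometer+sampler+camera: mass 13, volume 33, value 80
- relay+magnetometer+drill+sampler: mass 12, volume 29, value 77
- relay+magnetometer+drill+camera: mass 13, volume 38, value 73
Best: 87 sci.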